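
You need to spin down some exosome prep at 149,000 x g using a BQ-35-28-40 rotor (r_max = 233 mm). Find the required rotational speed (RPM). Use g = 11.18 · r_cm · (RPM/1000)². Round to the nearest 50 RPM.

N ≈ 23900 RPM

r = 233 mm = 23.3 cm
149,000 = 11.18 × 23.3 × (N/1000)²
(N/1000)² = 149,000 / 260.494 = 571.9901
N = 1000 × √571.9901 ≈ 23,916.3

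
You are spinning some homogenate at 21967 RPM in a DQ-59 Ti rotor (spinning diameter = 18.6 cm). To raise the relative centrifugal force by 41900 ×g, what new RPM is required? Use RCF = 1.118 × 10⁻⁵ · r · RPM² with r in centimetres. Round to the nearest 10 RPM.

N₂ ≈ 29760 RPM

r = 18.6 / 2 = 9.3 cm
Current RCF = 1.118 × 10⁻⁵ × 9.3 × (21967)² = 1.118 × 10⁻⁵ × 9.3 × 482,549,089 ≈ 50,172.6 × g
Target RCF = 50,172.6 + 41,900 = 92,072.6 × g
N² = 92,072.6 / (10.3974 × 10⁻⁵) = 885,534,845
N ≈ √885,534,845 ≈ 29,757.9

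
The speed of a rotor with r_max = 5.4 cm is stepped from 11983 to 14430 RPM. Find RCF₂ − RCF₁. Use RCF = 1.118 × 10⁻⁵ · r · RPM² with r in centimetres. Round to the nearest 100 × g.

RCF₁ = 1.118 × 10⁻⁵ × 5.4 × (11983)² = 1.118 × 10⁻⁵ × 5.4 × 143,592,289 ≈ 8,669 × g
RCF₂ = 1.118 × 10⁻⁵ × 5.4 × (14430)² = 1.118 × 10⁻⁵ × 5.4 × 208,224,900 ≈ 12,571 × g
Increase = 12,571 − 8,669 = 3,902

3900 ×g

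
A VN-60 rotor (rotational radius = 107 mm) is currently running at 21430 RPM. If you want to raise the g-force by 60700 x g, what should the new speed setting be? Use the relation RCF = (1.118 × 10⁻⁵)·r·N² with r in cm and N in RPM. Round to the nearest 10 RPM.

r = 107 mm = 10.7 cm
Current RCF = 1.118 × 10⁻⁵ × 10.7 × (21430)² = 1.118 × 10⁻⁵ × 10.7 × 459,244,900 ≈ 54,937.6 × g
Target RCF = 54,937.6 + 60,700 = 115,637.6 × g
N² = 115,637.6 / (11.9626 × 10⁻⁵) = 966,659,422
N ≈ √966,659,422 ≈ 31,091.1

31090 RPM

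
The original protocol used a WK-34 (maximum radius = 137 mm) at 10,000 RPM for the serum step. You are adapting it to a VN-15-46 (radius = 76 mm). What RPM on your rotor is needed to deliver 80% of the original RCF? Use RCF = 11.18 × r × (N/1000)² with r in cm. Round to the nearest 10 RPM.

Original rotor: r = 137 mm = 13.7 cm
RCF = 11.18 × r × (N/1000)²
RCF_original = 11.18 × 13.7 × (10)² = 11.18 × 13.7 × 100 ≈ 15,316.6 × g
Target RCF = 0.8 × 15,316.6 ≈ 12,253.3 × g
Your rotor: r = 76 mm = 7.6 cm
12,253.3 = 11.18 × 7.6 × (N/1000)²
(N/1000)² = 12,253.3 / 84.968 = 144.2108
N = 1000 × √144.2108 ≈ 12,008.8

12010 RPM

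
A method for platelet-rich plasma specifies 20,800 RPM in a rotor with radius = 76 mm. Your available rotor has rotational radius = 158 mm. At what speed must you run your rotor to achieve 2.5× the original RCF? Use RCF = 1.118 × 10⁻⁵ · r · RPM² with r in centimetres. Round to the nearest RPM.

Original rotor: r = 76 mm = 7.6 cm
RCF_original = 1.118 × 10⁻⁵ × 7.6 × (20800)² = 1.118 × 10⁻⁵ × 7.6 × 432,640,000 ≈ 36,760.6 × g
Target RCF = 2.5 × 36,760.6 ≈ 91,901.5 × g
Your rotor: r = 158 mm = 15.8 cm
91,901.5 = 1.118 × 10⁻⁵ × 15.8 × N²
N² = 91,901.5 / (17.6644 × 10⁻⁵) = 520,263,921
N ≈ √520,263,921 ≈ 22,809.3

22809 RPM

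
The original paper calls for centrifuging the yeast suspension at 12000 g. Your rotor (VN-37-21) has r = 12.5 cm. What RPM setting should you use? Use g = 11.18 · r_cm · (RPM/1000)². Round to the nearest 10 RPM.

12,000 = 11.18 × 12.5 × (N/1000)²
(N/1000)² = 12,000 / 139.75 = 85.86762
N = 1000 × √85.86762 ≈ 9,266.5

9270 RPM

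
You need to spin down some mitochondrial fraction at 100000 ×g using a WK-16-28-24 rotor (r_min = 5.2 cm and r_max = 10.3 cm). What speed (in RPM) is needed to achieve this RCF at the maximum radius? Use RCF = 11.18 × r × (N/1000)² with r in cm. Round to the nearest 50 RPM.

N ≈ 29450 RPM

Use r_max = 10.3 cm.
100,000 = 11.18 × 10.3 × (N/1000)²
(N/1000)² = 100,000 / 115.154 = 868.4023
N = 1000 × √868.4023 ≈ 29,468.7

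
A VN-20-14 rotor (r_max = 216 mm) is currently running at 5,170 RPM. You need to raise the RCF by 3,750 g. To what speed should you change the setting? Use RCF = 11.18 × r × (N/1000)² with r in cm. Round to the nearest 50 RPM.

r = 216 mm = 21.6 cm
Current RCF = 11.18 × 21.6 × (5.17)² = 11.18 × 21.6 × 26.7289 ≈ 6,454.7 × g
Target RCF = 6,454.7 + 3,750 = 10,204.7 × g
(N/1000)² = 10,204.7 / 241.488 = 42.25759
N = 1000 × √42.25759 ≈ 6,500.6

≈ 6500 RPM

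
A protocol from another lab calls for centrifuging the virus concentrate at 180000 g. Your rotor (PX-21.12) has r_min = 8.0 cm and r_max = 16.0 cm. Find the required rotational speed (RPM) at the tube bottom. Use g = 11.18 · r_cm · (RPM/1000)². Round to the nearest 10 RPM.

Use r_max = 16.0 cm.
180,000 = 11.18 × 16 × (N/1000)²
(N/1000)² = 180,000 / 178.88 = 1006.261
N = 1000 × √1006.261 ≈ 31,721.6

N ≈ 31720 RPM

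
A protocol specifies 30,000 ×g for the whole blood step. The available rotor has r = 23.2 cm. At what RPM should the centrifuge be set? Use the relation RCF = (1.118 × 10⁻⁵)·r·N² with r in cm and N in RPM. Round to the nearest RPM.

N ≈ 10755 RPM

30,000 = 1.118 × 10⁻⁵ × 23.2 × N²
N² = 30,000 / (25.9376 × 10⁻⁵) = 115,662,205
N ≈ √115,662,205 ≈ 10,754.6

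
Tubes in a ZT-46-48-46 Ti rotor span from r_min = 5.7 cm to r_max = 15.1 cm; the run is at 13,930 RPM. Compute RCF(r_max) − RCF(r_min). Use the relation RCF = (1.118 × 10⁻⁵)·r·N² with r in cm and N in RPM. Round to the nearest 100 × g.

RCF_max = 1.118 × 10⁻⁵ × 15.1 × (13930)² = 1.118 × 10⁻⁵ × 15.1 × 194,044,900 ≈ 32,758.3 × g
RCF_min = 1.118 × 10⁻⁵ × 5.7 × (13930)² = 1.118 × 10⁻⁵ × 5.7 × 194,044,900 ≈ 12,365.7 × g
ΔRCF = 32,758.3 − 12,365.7 = 20,392.6

20400 g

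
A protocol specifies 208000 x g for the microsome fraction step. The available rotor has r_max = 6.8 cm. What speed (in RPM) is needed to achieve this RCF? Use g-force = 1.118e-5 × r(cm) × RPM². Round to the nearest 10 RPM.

208,000 = 1.118 × 10⁻⁵ × 6.8 × N²
N² = 208,000 / (7.6024 × 10⁻⁵) = 2,735,978,112
N ≈ √2,735,978,112 ≈ 52,306.6

52310 RPM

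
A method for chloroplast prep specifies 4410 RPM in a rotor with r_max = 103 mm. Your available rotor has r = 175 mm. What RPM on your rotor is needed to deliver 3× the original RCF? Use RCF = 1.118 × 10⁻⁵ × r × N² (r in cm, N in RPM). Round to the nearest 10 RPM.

Original rotor: r = 103 mm = 10.3 cm
RCF = 1.118 × 10⁻⁵ × r × N²
RCF_original = 1.118 × 10⁻⁵ × 10.3 × (4410)² = 1.118 × 10⁻⁵ × 10.3 × 19,448,100 ≈ 2,239.5 × g
Target RCF = 3 × 2,239.5 ≈ 6,718.5 × g
Your rotor: r = 175 mm = 17.5 cm
6,718.5 = 1.118 × 10⁻⁵ × 17.5 × N²
N² = 6,718.5 / (19.565 × 10⁻⁵) = 34,339,382
N ≈ √34,339,382 ≈ 5,860.0

5860 RPM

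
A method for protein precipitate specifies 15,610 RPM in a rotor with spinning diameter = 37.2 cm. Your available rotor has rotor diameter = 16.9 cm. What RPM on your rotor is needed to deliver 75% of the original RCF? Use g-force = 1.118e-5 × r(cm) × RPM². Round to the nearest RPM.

Original rotor: r = 37.2 / 2 = 18.6 cm
RCF_original = 1.118 × 10⁻⁵ × 18.6 × (15610)² = 1.118 × 10⁻⁵ × 18.6 × 243,672,100 ≈ 50,671.1 × g
Target RCF = 0.75 × 50,671.1 ≈ 38,003.3 × g
Your rotor: r = 16.9 / 2 = 8.45 cm
38,003.3 = 1.118 × 10⁻⁵ × 8.45 × N²
N² = 38,003.3 / (9.4471 × 10⁻⁵) = 402,274,772
N ≈ √402,274,772 ≈ 20,056.8

20057 RPM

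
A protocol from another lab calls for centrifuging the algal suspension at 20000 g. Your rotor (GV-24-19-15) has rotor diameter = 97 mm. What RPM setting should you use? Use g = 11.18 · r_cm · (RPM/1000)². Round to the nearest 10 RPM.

N ≈ 19210 RPM

r = 97 mm / 2 = 48.5 mm = 4.85 cm
RCF = 11.18 × r × (N/1000)²
20,000 = 11.18 × 4.85 × (N/1000)²
(N/1000)² = 20,000 / 54.223 = 368.8472
N = 1000 × √368.8472 ≈ 19,205.4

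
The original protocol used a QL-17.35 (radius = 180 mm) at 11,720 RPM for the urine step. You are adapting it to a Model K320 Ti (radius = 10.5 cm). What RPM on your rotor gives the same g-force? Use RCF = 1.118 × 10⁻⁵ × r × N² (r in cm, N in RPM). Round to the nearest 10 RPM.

≈ 15350 RPM

Original rotor: r = 180 mm = 18.0 cm
RCF = 1.118 × 10⁻⁵ × r × N²
RCF_original = 1.118 × 10⁻⁵ × 18 × (11720)² = 1.118 × 10⁻⁵ × 18 × 137,358,400 ≈ 27,642 × g
27,642 = 1.118 × 10⁻⁵ × 10.5 × N²
N² = 27,642 / (11.739 × 10⁻⁵) = 235,471,505
N ≈ √235,471,505 ≈ 15,345.1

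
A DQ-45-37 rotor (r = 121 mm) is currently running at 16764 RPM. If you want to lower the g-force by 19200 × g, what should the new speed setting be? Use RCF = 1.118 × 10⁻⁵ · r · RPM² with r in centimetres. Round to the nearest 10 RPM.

r = 121 mm = 12.1 cm
Current RCF = 1.118 × 10⁻⁵ × 12.1 × (16764)² = 1.118 × 10⁻⁵ × 12.1 × 281,031,696 ≈ 38,017.4 × g
Target RCF = 38,017.4 − 19,200 = 18,817.4 × g
N² = 18,817.4 / (13.5278 × 10⁻⁵) = 139,101,702
N ≈ √139,101,702 ≈ 11,794.1

≈ 11790 RPM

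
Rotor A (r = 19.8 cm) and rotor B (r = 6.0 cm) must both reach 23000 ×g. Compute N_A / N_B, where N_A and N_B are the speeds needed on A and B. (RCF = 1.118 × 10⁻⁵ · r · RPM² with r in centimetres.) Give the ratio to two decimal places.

0.55

At fixed RCF, N ∝ 1/√r, so N_A/N_B = √(r_B/r_A) = √(6.0/19.8) = √0.303030 = 0.5505.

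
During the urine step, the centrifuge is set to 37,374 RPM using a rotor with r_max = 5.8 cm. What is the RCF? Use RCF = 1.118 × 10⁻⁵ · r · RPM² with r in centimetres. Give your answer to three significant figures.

RCF = 1.118 × 10⁻⁵ × r × N²
RCF = 1.118 × 10⁻⁵ × 5.8 × (37374)² = 1.118 × 10⁻⁵ × 5.8 × 1,396,815,876 ≈ 90,575.1 × g

≈ 90600 x g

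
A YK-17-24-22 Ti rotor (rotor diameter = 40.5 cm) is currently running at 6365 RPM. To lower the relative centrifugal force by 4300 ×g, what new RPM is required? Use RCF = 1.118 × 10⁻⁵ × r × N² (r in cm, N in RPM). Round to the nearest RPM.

≈ 4639 RPM

r = 40.5 / 2 = 20.25 cm
Current RCF = 1.118 × 10⁻⁵ × 20.25 × (6365)² = 1.118 × 10⁻⁵ × 20.25 × 40,513,225 ≈ 9,172 × g
Target RCF = 9,172 − 4,300 = 4,872 × g
N² = 4,872 / (22.6395 × 10⁻⁵) = 21,519,910
N ≈ √21,519,910 ≈ 4,639.0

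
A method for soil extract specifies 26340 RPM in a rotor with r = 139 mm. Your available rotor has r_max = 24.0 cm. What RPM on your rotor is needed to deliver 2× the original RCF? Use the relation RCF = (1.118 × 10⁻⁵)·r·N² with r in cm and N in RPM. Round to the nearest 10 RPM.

≈ 28350 RPM

Original rotor: r = 139 mm = 13.9 cm
RCF_original = 1.118 × 10⁻⁵ × 13.9 × (26340)² = 1.118 × 10⁻⁵ × 13.9 × 693,795,600 ≈ 107,817.2 × g
Target RCF = 2 × 107,817.2 ≈ 215,634.4 × g
215,634.4 = 1.118 × 10⁻⁵ × 24 × N²
N² = 215,634.4 / (26.832 × 10⁻⁵) = 803,646,392
N ≈ √803,646,392 ≈ 28,348.7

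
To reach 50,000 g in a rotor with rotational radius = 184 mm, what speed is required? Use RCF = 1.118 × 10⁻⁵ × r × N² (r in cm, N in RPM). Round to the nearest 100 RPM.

N ≈ 15600 RPM

r = 184 mm = 18.4 cm
RCF = 1.118 × 10⁻⁵ × r × N²
50,000 = 1.118 × 10⁻⁵ × 18.4 × N²
N² = 50,000 / (20.5712 × 10⁻⁵) = 243,058,256
N ≈ √243,058,256 ≈ 15,590.3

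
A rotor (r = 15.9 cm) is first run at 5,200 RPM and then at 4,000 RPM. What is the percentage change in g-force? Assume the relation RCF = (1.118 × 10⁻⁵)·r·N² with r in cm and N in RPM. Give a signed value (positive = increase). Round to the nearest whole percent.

-41%

RCF ∝ N², so the ratio is (4000/5200)² = (0.769231)² = 0.5917.
Change = 0.5917 − 1 = -0.4083 → -40.8%.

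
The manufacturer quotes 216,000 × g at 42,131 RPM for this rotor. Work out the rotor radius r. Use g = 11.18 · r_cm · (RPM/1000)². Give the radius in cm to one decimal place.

216000 = 11.18 × r × (42.131)²
r = 216000 / (11.18 × 1775.021161) = 216000 / 19844.74 ≈ 10.884 cm

10.9 cm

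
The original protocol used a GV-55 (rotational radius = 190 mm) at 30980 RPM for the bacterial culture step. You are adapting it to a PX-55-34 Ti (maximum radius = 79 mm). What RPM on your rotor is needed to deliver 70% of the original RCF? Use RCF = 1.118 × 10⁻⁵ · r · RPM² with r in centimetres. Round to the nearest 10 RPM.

≈ 40200 RPM

Original rotor: r = 190 mm = 19.0 cm
RCF = 1.118 × 10⁻⁵ × r × N²
RCF_original = 1.118 × 10⁻⁵ × 19 × (30980)² = 1.118 × 10⁻⁵ × 19 × 959,760,400 ≈ 203,872.3 × g
Target RCF = 0.7 × 203,872.3 ≈ 142,710.6 × g
Your rotor: r = 79 mm = 7.9 cm
142,710.6 = 1.118 × 10⁻⁵ × 7.9 × N²
N² = 142,710.6 / (8.8322 × 10⁻⁵) = 1,615,799,008
N ≈ √1,615,799,008 ≈ 40,197.0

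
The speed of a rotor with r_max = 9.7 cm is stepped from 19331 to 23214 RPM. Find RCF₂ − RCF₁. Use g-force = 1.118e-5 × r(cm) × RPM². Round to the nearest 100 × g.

17900 × g

RCF₁ = 1.118 × 10⁻⁵ × 9.7 × (19331)² = 1.118 × 10⁻⁵ × 9.7 × 373,687,561 ≈ 40,524.9 × g
RCF₂ = 1.118 × 10⁻⁵ × 9.7 × (23214)² = 1.118 × 10⁻⁵ × 9.7 × 538,889,796 ≈ 58,440.4 × g
Increase = 58,440.4 − 40,524.9 = 17,915.5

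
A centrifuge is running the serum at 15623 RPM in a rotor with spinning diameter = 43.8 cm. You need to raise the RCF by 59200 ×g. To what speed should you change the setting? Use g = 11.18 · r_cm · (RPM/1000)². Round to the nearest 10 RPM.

N₂ ≈ 22040 RPM

r = 43.8 / 2 = 21.9 cm
Current RCF = 11.18 × 21.9 × (15.623)² = 11.18 × 21.9 × 244.078129 ≈ 59,760.6 × g
Target RCF = 59,760.6 + 59,200 = 118,960.6 × g
(N/1000)² = 118,960.6 / 244.842 = 485.8668
N = 1000 × √485.8668 ≈ 22,042.4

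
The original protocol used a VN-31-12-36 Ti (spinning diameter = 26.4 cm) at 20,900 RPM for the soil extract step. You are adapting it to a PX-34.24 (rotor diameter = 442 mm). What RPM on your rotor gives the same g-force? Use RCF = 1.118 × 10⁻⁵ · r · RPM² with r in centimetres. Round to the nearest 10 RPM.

16150 RPM

Original rotor: r = 26.4 / 2 = 13.2 cm
RCF_original = 1.118 × 10⁻⁵ × 13.2 × (20900)² = 1.118 × 10⁻⁵ × 13.2 × 436,810,000 ≈ 64,462.7 × g
Your rotor: r = 442 mm / 2 = 221 mm = 22.1 cm
64,462.7 = 1.118 × 10⁻⁵ × 22.1 × N²
N² = 64,462.7 / (24.7078 × 10⁻⁵) = 260,900,202
N ≈ √260,900,202 ≈ 16,152.4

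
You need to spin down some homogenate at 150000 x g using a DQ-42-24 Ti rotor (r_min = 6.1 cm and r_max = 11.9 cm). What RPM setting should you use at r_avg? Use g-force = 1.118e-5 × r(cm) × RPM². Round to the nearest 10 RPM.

≈ 38610 RPM

r_avg = (6.1 + 11.9) / 2 = 9 cm
RCF = 1.118 × 10⁻⁵ × r × N²
150,000 = 1.118 × 10⁻⁵ × 9 × N²
N² = 150,000 / (10.062 × 10⁻⁵) = 1,490,757,305
N ≈ √1,490,757,305 ≈ 38,610.3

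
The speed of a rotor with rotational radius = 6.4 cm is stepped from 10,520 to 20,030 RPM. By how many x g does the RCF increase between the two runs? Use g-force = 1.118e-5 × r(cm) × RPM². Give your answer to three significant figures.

≈ 20800 x g

RCF₁ = 1.118 × 10⁻⁵ × 6.4 × (10520)² = 1.118 × 10⁻⁵ × 6.4 × 110,670,400 ≈ 7,918.7 × g
RCF₂ = 1.118 × 10⁻⁵ × 6.4 × (20030)² = 1.118 × 10⁻⁵ × 6.4 × 401,200,900 ≈ 28,706.7 × g
Increase = 28,706.7 − 7,918.7 = 20,788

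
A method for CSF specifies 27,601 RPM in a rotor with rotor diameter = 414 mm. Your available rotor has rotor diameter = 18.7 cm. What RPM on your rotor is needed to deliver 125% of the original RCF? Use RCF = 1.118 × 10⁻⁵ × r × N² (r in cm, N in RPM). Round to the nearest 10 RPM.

Original rotor: r = 414 mm / 2 = 207 mm = 20.7 cm
RCF = 1.118 × 10⁻⁵ × r × N²
RCF_original = 1.118 × 10⁻⁵ × 20.7 × (27601)² = 1.118 × 10⁻⁵ × 20.7 × 761,815,201 ≈ 176,303.8 × g
Target RCF = 1.25 × 176,303.8 ≈ 220,379.8 × g
Your rotor: r = 18.7 / 2 = 9.35 cm
220,379.8 = 1.118 × 10⁻⁵ × 9.35 × N²
N² = 220,379.8 / (10.4533 × 10⁻⁵) = 2,108,231,850
N ≈ √2,108,231,850 ≈ 45,915.5

≈ 45920 RPM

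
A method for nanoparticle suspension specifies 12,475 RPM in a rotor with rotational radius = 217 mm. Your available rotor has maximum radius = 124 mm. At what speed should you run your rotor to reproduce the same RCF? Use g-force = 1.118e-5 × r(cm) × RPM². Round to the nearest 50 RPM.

Original rotor: r = 217 mm = 21.7 cm
RCF = 1.118 × 10⁻⁵ × r × N²
RCF_original = 1.118 × 10⁻⁵ × 21.7 × (12475)² = 1.118 × 10⁻⁵ × 21.7 × 155,625,625 ≈ 37,755.7 × g
Your rotor: r = 124 mm = 12.4 cm
37,755.7 = 1.118 × 10⁻⁵ × 12.4 × N²
N² = 37,755.7 / (13.8632 × 10⁻⁵) = 272,344,769
N ≈ √272,344,769 ≈ 16,502.9

≈ 16500 RPM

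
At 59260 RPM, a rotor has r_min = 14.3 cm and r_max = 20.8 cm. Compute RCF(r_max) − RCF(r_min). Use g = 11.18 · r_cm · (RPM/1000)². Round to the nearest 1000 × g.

ΔRCF = 11.18 × (r_max − r_min) × (N/1000)² = 11.18 × 6.5 × 3,511.7476 ≈ 255,198.7

≈ 255000 x g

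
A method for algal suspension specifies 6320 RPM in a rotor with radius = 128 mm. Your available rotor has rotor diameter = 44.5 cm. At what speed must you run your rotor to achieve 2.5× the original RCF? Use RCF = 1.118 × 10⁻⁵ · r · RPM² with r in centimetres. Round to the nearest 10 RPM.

Original rotor: r = 128 mm = 12.8 cm
RCF = 1.118 × 10⁻⁵ × r × N²
RCF_original = 1.118 × 10⁻⁵ × 12.8 × (6320)² = 1.118 × 10⁻⁵ × 12.8 × 39,942,400 ≈ 5,715.9 × g
Target RCF = 2.5 × 5,715.9 ≈ 14,289.8 × g
Your rotor: r = 44.5 / 2 = 22.25 cm
14,289.8 = 1.118 × 10⁻⁵ × 22.25 × N²
N² = 14,289.8 / (24.8755 × 10⁻⁵) = 57,445,277
N ≈ √57,445,277 ≈ 7,579.3

7580 RPM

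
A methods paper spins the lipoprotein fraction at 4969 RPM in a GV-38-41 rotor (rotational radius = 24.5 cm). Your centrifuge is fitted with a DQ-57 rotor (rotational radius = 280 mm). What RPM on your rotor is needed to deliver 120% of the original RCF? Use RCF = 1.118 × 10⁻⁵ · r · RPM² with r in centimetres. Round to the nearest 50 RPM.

≈ 5100 RPM

RCF_original = 1.118 × 10⁻⁵ × 24.5 × (4969)² = 1.118 × 10⁻⁵ × 24.5 × 24,690,961 ≈ 6,763.1 × g
Target RCF = 1.2 × 6,763.1 ≈ 8,115.7 × g
Your rotor: r = 280 mm = 28.0 cm
8,115.7 = 1.118 × 10⁻⁵ × 28 × N²
N² = 8,115.7 / (31.304 × 10⁻⁵) = 25,925,441
N ≈ √25,925,441 ≈ 5,091.7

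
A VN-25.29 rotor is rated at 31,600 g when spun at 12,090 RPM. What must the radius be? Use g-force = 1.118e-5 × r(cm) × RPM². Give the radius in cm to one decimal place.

19.3 cm

31600 = 1.118 × 10⁻⁵ × r × (12090)²
r = 31600 / (1.118 × 10⁻⁵ × 146,168,100) = 31600 / 1634.159 ≈ 19.337 cm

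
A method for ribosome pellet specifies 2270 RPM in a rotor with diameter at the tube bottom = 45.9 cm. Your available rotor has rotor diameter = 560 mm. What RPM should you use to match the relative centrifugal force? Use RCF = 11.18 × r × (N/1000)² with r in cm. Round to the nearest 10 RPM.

Original rotor: r = 45.9 / 2 = 22.95 cm
RCF = 11.18 × r × (N/1000)²
RCF_original = 11.18 × 22.95 × (2.27)² = 11.18 × 22.95 × 5.1529 ≈ 1,322.1 × g
Your rotor: r = 560 mm / 2 = 280 mm = 28 cm
1,322.1 = 11.18 × 28 × (N/1000)²
(N/1000)² = 1,322.1 / 313.04 = 4.223422
N = 1000 × √4.223422 ≈ 2,055.1

≈ 2060 RPM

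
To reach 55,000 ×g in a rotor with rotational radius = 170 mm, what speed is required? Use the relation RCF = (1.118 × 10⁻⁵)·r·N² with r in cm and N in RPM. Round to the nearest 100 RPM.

≈ 17000 RPM

r = 170 mm = 17.0 cm
RCF = 1.118 × 10⁻⁵ × r × N²
55,000 = 1.118 × 10⁻⁵ × 17 × N²
N² = 55,000 / (19.006 × 10⁻⁵) = 289,382,300
N ≈ √289,382,300 ≈ 17,011.2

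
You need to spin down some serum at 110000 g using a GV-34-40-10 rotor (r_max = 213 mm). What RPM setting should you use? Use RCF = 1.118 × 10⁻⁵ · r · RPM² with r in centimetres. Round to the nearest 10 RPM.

≈ 21490 RPM

r = 213 mm = 21.3 cm
RCF = 1.118 × 10⁻⁵ × r × N²
110,000 = 1.118 × 10⁻⁵ × 21.3 × N²
N² = 110,000 / (23.8134 × 10⁻⁵) = 461,924,799
N ≈ √461,924,799 ≈ 21,492.4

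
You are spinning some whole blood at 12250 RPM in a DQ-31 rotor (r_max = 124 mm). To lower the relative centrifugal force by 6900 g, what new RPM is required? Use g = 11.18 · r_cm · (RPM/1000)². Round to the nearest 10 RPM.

r = 124 mm = 12.4 cm
Current RCF = 11.18 × 12.4 × (12.25)² = 11.18 × 12.4 × 150.0625 ≈ 20,803.5 × g
Target RCF = 20,803.5 − 6,900 = 13,903.5 × g
(N/1000)² = 13,903.5 / 138.632 = 100.2907
N = 1000 × √100.2907 ≈ 10,014.5

N₂ ≈ 10010 RPM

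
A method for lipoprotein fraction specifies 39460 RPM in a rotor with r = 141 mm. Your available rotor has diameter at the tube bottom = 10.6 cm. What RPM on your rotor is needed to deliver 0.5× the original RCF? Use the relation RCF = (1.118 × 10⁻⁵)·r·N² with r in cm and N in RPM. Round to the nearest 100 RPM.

Original rotor: r = 141 mm = 14.1 cm
RCF_original = 1.118 × 10⁻⁵ × 14.1 × (39460)² = 1.118 × 10⁻⁵ × 14.1 × 1,557,091,600 ≈ 245,456.8 × g
Target RCF = 0.5 × 245,456.8 ≈ 122,728.4 × g
Your rotor: r = 10.6 / 2 = 5.3 cm
122,728.4 = 1.118 × 10⁻⁵ × 5.3 × N²
N² = 122,728.4 / (5.9254 × 10⁻⁵) = 2,071,225,571
N ≈ √2,071,225,571 ≈ 45,510.7

45500 RPM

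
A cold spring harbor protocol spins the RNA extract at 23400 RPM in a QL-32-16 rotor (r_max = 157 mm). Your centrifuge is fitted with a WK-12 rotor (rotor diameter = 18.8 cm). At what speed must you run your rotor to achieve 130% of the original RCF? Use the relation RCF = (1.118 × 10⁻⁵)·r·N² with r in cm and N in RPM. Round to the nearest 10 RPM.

Original rotor: r = 157 mm = 15.7 cm
RCF = 1.118 × 10⁻⁵ × r × N²
RCF_original = 1.118 × 10⁻⁵ × 15.7 × (23400)² = 1.118 × 10⁻⁵ × 15.7 × 547,560,000 ≈ 96,111 × g
Target RCF = 1.3 × 96,111 ≈ 124,944.3 × g
Your rotor: r = 18.8 / 2 = 9.4 cm
124,944.3 = 1.118 × 10⁻⁵ × 9.4 × N²
N² = 124,944.3 / (10.5092 × 10⁻⁵) = 1,188,904,008
N ≈ √1,188,904,008 ≈ 34,480.5

34480 RPM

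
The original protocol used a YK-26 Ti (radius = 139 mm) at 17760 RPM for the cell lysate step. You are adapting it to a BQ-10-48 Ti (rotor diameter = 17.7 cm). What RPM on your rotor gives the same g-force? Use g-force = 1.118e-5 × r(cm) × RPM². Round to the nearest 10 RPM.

Original rotor: r = 139 mm = 13.9 cm
RCF_original = 1.118 × 10⁻⁵ × 13.9 × (17760)² = 1.118 × 10⁻⁵ × 13.9 × 315,417,600 ≈ 49,016.5 × g
Your rotor: r = 17.7 / 2 = 8.85 cm
49,016.5 = 1.118 × 10⁻⁵ × 8.85 × N²
N² = 49,016.5 / (9.8943 × 10⁻⁵) = 495,401,393
N ≈ √495,401,393 ≈ 22,257.6

≈ 22260 RPM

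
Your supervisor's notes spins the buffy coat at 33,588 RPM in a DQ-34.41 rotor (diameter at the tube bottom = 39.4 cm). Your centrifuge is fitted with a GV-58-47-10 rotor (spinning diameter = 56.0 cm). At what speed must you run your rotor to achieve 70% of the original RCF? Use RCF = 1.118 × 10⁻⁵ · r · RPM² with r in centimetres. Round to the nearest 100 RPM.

≈ 23600 RPM

Original rotor: r = 39.4 / 2 = 19.7 cm
RCF_original = 1.118 × 10⁻⁵ × 19.7 × (33588)² = 1.118 × 10⁻⁵ × 19.7 × 1,128,153,744 ≈ 248,471.3 × g
Target RCF = 0.7 × 248,471.3 ≈ 173,929.9 × g
Your rotor: r = 56.0 / 2 = 28 cm
173,929.9 = 1.118 × 10⁻⁵ × 28 × N²
N² = 173,929.9 / (31.304 × 10⁻⁵) = 555,615,576
N ≈ √555,615,576 ≈ 23,571.5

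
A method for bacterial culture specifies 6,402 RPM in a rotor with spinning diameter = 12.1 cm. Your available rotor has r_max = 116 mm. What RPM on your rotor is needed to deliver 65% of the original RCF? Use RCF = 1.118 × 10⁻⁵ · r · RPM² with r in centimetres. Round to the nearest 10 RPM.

3730 RPM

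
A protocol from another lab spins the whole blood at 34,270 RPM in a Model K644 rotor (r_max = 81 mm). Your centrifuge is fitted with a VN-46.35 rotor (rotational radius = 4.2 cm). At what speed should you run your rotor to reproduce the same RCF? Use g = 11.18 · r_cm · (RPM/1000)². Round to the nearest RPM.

≈ 47592 RPM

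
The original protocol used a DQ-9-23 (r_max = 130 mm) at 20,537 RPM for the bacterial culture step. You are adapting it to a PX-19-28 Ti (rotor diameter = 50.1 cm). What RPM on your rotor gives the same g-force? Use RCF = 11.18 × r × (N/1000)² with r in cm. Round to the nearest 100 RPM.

Original rotor: r = 130 mm = 13.0 cm
RCF = 11.18 × r × (N/1000)²
RCF_original = 11.18 × 13 × (20.537)² = 11.18 × 13 × 421.768369 ≈ 61,299.8 × g
Your rotor: r = 50.1 / 2 = 25.05 cm
61,299.8 = 11.18 × 25.05 × (N/1000)²
(N/1000)² = 61,299.8 / 280.059 = 218.8817
N = 1000 × √218.8817 ≈ 14,794.7

14800 RPM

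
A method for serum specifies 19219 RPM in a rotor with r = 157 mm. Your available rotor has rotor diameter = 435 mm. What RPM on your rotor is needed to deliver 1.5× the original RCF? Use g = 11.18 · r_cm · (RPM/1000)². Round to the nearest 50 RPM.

≈ 20000 RPM

Original rotor: r = 157 mm = 15.7 cm
RCF_original = 11.18 × 15.7 × (19.219)² = 11.18 × 15.7 × 369.369961 ≈ 64,834 × g
Target RCF = 1.5 × 64,834 ≈ 97,251 × g
Your rotor: r = 435 mm / 2 = 217.5 mm = 21.75 cm
97,251 = 11.18 × 21.75 × (N/1000)²
(N/1000)² = 97,251 / 243.165 = 399.9383
N = 1000 × √399.9383 ≈ 19,998.5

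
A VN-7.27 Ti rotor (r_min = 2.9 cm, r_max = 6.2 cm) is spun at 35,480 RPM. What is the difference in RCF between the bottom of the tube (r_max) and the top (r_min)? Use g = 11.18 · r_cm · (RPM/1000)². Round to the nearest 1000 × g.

ΔRCF = 11.18 × (r_max − r_min) × (N/1000)² = 11.18 × 3.3 × 1,258.8304 ≈ 46,443.3

ΔRCF ≈ 46000 x g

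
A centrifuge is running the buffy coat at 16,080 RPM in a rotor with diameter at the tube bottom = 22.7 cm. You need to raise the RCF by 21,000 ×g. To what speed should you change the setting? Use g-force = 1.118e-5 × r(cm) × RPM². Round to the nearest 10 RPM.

20590 RPM

r = 22.7 / 2 = 11.35 cm
Current RCF = 1.118 × 10⁻⁵ × 11.35 × (16080)² = 1.118 × 10⁻⁵ × 11.35 × 258,566,400 ≈ 32,810.3 × g
Target RCF = 32,810.3 + 21,000 = 53,810.3 × g
N² = 53,810.3 / (12.6893 × 10⁻⁵) = 424,060,429
N ≈ √424,060,429 ≈ 20,592.7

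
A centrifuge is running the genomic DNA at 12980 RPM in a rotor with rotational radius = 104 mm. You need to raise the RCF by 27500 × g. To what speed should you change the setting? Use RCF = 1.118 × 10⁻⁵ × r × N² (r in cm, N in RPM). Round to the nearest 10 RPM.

r = 104 mm = 10.4 cm
Current RCF = 1.118 × 10⁻⁵ × 10.4 × (12980)² = 1.118 × 10⁻⁵ × 10.4 × 168,480,400 ≈ 19,589.6 × g
Target RCF = 19,589.6 + 27,500 = 47,089.6 × g
N² = 47,089.6 / (11.6272 × 10⁻⁵) = 404,995,184
N ≈ √404,995,184 ≈ 20,124.5

N₂ ≈ 20120 RPM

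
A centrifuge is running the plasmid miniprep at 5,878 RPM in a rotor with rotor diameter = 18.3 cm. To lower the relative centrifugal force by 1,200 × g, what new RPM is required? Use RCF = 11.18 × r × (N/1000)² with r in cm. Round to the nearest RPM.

≈ 4777 RPM

r = 18.3 / 2 = 9.15 cm
Current RCF = 11.18 × 9.15 × (5.878)² = 11.18 × 9.15 × 34.550884 ≈ 3,534.5 × g
Target RCF = 3,534.5 − 1,200 = 2,334.5 × g
(N/1000)² = 2,334.5 / 102.297 = 22.82081
N = 1000 × √22.82081 ≈ 4,777.1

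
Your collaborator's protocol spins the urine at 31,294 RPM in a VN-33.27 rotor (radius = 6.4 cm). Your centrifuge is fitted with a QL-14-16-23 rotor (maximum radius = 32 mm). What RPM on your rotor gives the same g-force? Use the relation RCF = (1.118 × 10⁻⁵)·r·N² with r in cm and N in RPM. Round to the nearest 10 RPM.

RCF = 1.118 × 10⁻⁵ × r × N²
RCF_original = 1.118 × 10⁻⁵ × 6.4 × (31294)² = 1.118 × 10⁻⁵ × 6.4 × 979,314,436 ≈ 70,071.9 × g
Your rotor: r = 32 mm = 3.2 cm
70,071.9 = 1.118 × 10⁻⁵ × 3.2 × N²
N² = 70,071.9 / (3.5776 × 10⁻⁵) = 1,958,628,690
N ≈ √1,958,628,690 ≈ 44,256.4

44260 RPM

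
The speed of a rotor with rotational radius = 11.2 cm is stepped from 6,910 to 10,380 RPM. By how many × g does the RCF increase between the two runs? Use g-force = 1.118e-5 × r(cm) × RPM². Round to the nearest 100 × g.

RCF₁ = 1.118 × 10⁻⁵ × 11.2 × (6910)² = 1.118 × 10⁻⁵ × 11.2 × 47,748,100 ≈ 5,978.8 × g
RCF₂ = 1.118 × 10⁻⁵ × 11.2 × (10380)² = 1.118 × 10⁻⁵ × 11.2 × 107,744,400 ≈ 13,491.3 × g
Increase = 13,491.3 − 5,978.8 = 7,512.5

7500 × g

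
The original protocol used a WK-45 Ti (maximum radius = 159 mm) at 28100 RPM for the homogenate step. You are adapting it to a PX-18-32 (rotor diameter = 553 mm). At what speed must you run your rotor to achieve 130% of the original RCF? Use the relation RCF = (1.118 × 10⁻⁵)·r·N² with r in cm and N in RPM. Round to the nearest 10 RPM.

Original rotor: r = 159 mm = 15.9 cm
RCF_original = 1.118 × 10⁻⁵ × 15.9 × (28100)² = 1.118 × 10⁻⁵ × 15.9 × 789,610,000 ≈ 140,362.7 × g
Target RCF = 1.3 × 140,362.7 ≈ 182,471.5 × g
Your rotor: r = 553 mm / 2 = 276.5 mm = 27.65 cm
182,471.5 = 1.118 × 10⁻⁵ × 27.65 × N²
N² = 182,471.5 / (30.9127 × 10⁻⁵) = 590,280,047
N ≈ √590,280,047 ≈ 24,295.7

≈ 24300 RPM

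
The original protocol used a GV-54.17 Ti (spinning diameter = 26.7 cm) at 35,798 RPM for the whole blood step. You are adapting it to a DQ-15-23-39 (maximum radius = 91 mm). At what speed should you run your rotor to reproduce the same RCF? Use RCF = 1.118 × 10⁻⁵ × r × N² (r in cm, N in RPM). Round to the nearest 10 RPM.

43360 RPM

Original rotor: r = 26.7 / 2 = 13.35 cm
RCF_original = 1.118 × 10⁻⁵ × 13.35 × (35798)² = 1.118 × 10⁻⁵ × 13.35 × 1,281,496,804 ≈ 191,267.2 × g
Your rotor: r = 91 mm = 9.1 cm
191,267.2 = 1.118 × 10⁻⁵ × 9.1 × N²
N² = 191,267.2 / (10.1738 × 10⁻⁵) = 1,879,997,641
N ≈ √1,879,997,641 ≈ 43,358.9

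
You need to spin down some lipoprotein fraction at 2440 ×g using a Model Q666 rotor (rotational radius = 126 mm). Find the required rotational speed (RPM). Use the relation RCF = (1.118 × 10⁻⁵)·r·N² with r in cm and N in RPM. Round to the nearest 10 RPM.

≈ 4160 RPM

r = 126 mm = 12.6 cm
2,440 = 1.118 × 10⁻⁵ × 12.6 × N²
N² = 2,440 / (14.0868 × 10⁻⁵) = 17,321,180
N ≈ √17,321,180 ≈ 4,161.9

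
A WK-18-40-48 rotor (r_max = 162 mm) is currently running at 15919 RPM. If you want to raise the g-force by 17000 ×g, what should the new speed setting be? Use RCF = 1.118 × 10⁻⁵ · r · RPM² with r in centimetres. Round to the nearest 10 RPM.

N₂ ≈ 18640 RPM

r = 162 mm = 16.2 cm
Current RCF = 1.118 × 10⁻⁵ × 16.2 × (15919)² = 1.118 × 10⁻⁵ × 16.2 × 253,414,561 ≈ 45,897.4 × g
Target RCF = 45,897.4 + 17,000 = 62,897.4 × g
N² = 62,897.4 / (18.1116 × 10⁻⁵) = 347,276,883
N ≈ √347,276,883 ≈ 18,635.4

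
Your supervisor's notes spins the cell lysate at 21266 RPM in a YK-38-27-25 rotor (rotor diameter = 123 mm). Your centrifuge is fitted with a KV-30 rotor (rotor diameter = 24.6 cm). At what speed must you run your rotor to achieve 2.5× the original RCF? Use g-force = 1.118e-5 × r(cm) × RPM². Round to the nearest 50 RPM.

23800 RPM

Original rotor: r = 123 mm / 2 = 61.5 mm = 6.15 cm
RCF = 1.118 × 10⁻⁵ × r × N²
RCF_original = 1.118 × 10⁻⁵ × 6.15 × (21266)² = 1.118 × 10⁻⁵ × 6.15 × 452,242,756 ≈ 31,094.9 × g
Target RCF = 2.5 × 31,094.9 ≈ 77,737.2 × g
Your rotor: r = 24.6 / 2 = 12.3 cm
77,737.2 = 1.118 × 10⁻⁵ × 12.3 × N²
N² = 77,737.2 / (13.7514 × 10⁻⁵) = 565,303,896
N ≈ √565,303,896 ≈ 23,776.1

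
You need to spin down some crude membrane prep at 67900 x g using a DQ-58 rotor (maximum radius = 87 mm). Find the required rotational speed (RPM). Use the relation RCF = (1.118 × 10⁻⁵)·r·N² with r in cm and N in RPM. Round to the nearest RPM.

r = 87 mm = 8.7 cm
67,900 = 1.118 × 10⁻⁵ × 8.7 × N²
N² = 67,900 / (9.7266 × 10⁻⁵) = 698,085,662
N ≈ √698,085,662 ≈ 26,421.3

26421 RPM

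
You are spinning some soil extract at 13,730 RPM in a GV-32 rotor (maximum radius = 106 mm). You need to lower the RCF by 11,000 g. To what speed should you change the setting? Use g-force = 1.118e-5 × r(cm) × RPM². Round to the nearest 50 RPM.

≈ 9800 RPM

r = 106 mm = 10.6 cm
Current RCF = 1.118 × 10⁻⁵ × 10.6 × (13730)² = 1.118 × 10⁻⁵ × 10.6 × 188,512,900 ≈ 22,340.3 × g
Target RCF = 22,340.3 − 11,000 = 11,340.3 × g
N² = 11,340.3 / (11.8508 × 10⁻⁵) = 95,692,274
N ≈ √95,692,274 ≈ 9,782.2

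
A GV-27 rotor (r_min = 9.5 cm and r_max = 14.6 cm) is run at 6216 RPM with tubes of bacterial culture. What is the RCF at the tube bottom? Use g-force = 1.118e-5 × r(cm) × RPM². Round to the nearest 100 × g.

Use r_max = 14.6 cm.
RCF = 1.118 × 10⁻⁵ × 14.6 × (6216)² = 1.118 × 10⁻⁵ × 14.6 × 38,638,656 ≈ 6,306.9 × g

≈ 6300 ×g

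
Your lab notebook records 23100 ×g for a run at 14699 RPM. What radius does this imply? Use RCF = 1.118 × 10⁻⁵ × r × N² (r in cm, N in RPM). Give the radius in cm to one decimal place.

23100 = 1.118 × 10⁻⁵ × r × (14699)²
r = 23100 / (1.118 × 10⁻⁵ × 216,060,601) = 23100 / 2415.558 ≈ 9.563 cm

≈ 9.6 cm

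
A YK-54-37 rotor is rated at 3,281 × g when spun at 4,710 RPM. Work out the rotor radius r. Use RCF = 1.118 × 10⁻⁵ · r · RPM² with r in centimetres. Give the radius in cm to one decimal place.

r ≈ 13.2 cm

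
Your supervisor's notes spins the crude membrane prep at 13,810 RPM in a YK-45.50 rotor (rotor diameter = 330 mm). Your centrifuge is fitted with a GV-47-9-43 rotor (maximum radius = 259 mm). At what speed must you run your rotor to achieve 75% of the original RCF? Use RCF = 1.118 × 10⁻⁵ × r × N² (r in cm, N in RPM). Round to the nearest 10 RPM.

≈ 9550 RPM

Original rotor: r = 330 mm / 2 = 165 mm = 16.5 cm
RCF = 1.118 × 10⁻⁵ × r × N²
RCF_original = 1.118 × 10⁻⁵ × 16.5 × (13810)² = 1.118 × 10⁻⁵ × 16.5 × 190,716,100 ≈ 35,181.4 × g
Target RCF = 0.75 × 35,181.4 ≈ 26,386.1 × g
Your rotor: r = 259 mm = 25.9 cm
26,386.1 = 1.118 × 10⁻⁵ × 25.9 × N²
N² = 26,386.1 / (28.9562 × 10⁻⁵) = 91,124,181
N ≈ √91,124,181 ≈ 9,545.9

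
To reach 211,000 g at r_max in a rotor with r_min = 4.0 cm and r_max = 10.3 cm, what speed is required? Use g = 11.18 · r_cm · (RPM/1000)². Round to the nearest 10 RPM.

≈ 42810 RPM

Use r_max = 10.3 cm.
RCF = 11.18 × r × (N/1000)²
211,000 = 11.18 × 10.3 × (N/1000)²
(N/1000)² = 211,000 / 115.154 = 1832.329
N = 1000 × √1832.329 ≈ 42,805.7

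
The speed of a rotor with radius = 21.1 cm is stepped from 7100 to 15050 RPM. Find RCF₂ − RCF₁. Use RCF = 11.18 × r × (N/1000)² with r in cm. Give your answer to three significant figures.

≈ 41500 x g

RCF₁ = 11.18 × 21.1 × (7.1)² = 11.18 × 21.1 × 50.41 ≈ 11,891.6 × g
RCF₂ = 11.18 × 21.1 × (15.05)² = 11.18 × 21.1 × 226.5025 ≈ 53,431.5 × g
Increase = 53,431.5 − 11,891.6 = 41,539.9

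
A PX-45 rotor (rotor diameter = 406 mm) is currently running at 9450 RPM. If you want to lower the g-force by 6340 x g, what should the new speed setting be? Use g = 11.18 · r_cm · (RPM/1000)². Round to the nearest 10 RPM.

r = 406 mm / 2 = 203 mm = 20.3 cm
Current RCF = 11.18 × 20.3 × (9.45)² = 11.18 × 20.3 × 89.3025 ≈ 20,267.6 × g
Target RCF = 20,267.6 − 6,340 = 13,927.6 × g
(N/1000)² = 13,927.6 / 226.954 = 61.3675
N = 1000 × √61.3675 ≈ 7,833.7

≈ 7830 RPM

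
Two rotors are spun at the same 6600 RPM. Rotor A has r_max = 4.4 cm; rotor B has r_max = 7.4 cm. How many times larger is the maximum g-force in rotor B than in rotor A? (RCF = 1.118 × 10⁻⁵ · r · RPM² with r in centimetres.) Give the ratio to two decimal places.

At fixed N, RCF ∝ r, so RCF_B/RCF_A = r_B/r_A = 7.4 / 4.4 = 1.6818.

1.68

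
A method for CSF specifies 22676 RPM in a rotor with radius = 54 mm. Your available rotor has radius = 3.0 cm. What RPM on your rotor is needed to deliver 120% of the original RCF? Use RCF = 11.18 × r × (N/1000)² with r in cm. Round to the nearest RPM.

Original rotor: r = 54 mm = 5.4 cm
RCF_original = 11.18 × 5.4 × (22.676)² = 11.18 × 5.4 × 514.200976 ≈ 31,043.3 × g
Target RCF = 1.2 × 31,043.3 ≈ 37,252 × g
37,252 = 11.18 × 3 × (N/1000)²
(N/1000)² = 37,252 / 33.54 = 1110.674
N = 1000 × √1110.674 ≈ 33,326.8

33327 RPM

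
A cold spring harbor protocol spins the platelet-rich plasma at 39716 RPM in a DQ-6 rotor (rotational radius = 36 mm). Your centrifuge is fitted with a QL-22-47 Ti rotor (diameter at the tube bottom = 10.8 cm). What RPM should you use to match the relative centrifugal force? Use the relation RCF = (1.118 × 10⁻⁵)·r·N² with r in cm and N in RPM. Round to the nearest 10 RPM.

≈ 32430 RPM

Original rotor: r = 36 mm = 3.6 cm
RCF_original = 1.118 × 10⁻⁵ × 3.6 × (39716)² = 1.118 × 10⁻⁵ × 3.6 × 1,577,360,656 ≈ 63,485.6 × g
Your rotor: r = 10.8 / 2 = 5.4 cm
63,485.6 = 1.118 × 10⁻⁵ × 5.4 × N²
N² = 63,485.6 / (6.0372 × 10⁻⁵) = 1,051,573,577
N ≈ √1,051,573,577 ≈ 32,428.0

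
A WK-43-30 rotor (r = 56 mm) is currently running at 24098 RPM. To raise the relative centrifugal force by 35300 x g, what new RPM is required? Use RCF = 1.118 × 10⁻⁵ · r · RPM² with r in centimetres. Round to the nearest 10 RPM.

r = 56 mm = 5.6 cm
Current RCF = 1.118 × 10⁻⁵ × 5.6 × (24098)² = 1.118 × 10⁻⁵ × 5.6 × 580,713,604 ≈ 36,357.3 × g
Target RCF = 36,357.3 + 35,300 = 71,657.3 × g
N² = 71,657.3 / (6.2608 × 10⁻⁵) = 1,144,539,037
N ≈ √1,144,539,037 ≈ 33,831.0

33830 RPM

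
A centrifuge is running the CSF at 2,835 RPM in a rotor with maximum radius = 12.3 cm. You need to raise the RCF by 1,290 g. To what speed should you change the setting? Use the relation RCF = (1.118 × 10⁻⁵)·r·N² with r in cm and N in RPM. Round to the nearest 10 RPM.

≈ 4170 RPM

Current RCF = 1.118 × 10⁻⁵ × 12.3 × (2835)² = 1.118 × 10⁻⁵ × 12.3 × 8,037,225 ≈ 1,105.2 × g
Target RCF = 1,105.2 + 1,290 = 2,395.2 × g
N² = 2,395.2 / (13.7514 × 10⁻⁵) = 17,417,863
N ≈ √17,417,863 ≈ 4,173.5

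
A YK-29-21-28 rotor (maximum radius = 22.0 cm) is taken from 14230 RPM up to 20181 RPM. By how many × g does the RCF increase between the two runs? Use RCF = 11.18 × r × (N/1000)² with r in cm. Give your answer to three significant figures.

≈ 50400 × g

RCF₁ = 11.18 × 22 × (14.23)² = 11.18 × 22 × 202.4929 ≈ 49,805.2 × g
RCF₂ = 11.18 × 22 × (20.181)² = 11.18 × 22 × 407.272761 ≈ 100,172.8 × g
Increase = 100,172.8 − 49,805.2 = 50,367.6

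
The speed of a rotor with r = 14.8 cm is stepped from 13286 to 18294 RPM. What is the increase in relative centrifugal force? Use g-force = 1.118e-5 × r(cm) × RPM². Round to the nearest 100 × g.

≈ 26200 x g

RCF₁ = 1.118 × 10⁻⁵ × 14.8 × (13286)² = 1.118 × 10⁻⁵ × 14.8 × 176,517,796 ≈ 29,207.3 × g
RCF₂ = 1.118 × 10⁻⁵ × 14.8 × (18294)² = 1.118 × 10⁻⁵ × 14.8 × 334,670,436 ≈ 55,375.9 × g
Increase = 55,375.9 − 29,207.3 = 26,168.6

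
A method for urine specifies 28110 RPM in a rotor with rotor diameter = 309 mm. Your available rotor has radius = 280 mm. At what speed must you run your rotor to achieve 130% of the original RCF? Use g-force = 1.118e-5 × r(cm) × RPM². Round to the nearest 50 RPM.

23800 RPM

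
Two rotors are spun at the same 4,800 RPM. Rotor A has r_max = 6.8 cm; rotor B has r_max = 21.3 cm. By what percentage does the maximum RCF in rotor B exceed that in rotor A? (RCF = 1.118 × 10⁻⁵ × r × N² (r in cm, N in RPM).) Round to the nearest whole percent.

213%

At equal RPM, RCF scales linearly with r: ratio = 21.3 / 6.8 = 3.1324.
So rotor B delivers 213.2% more g-force.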